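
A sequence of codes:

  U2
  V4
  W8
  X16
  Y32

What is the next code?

Letter goes U, V, W, X, Y → Z (letters move forward 1 place in the alphabet).
For the second component, ×2 each step: 2, 4, 8, 16, 32 → 64.
So the next code is Z64.

Z64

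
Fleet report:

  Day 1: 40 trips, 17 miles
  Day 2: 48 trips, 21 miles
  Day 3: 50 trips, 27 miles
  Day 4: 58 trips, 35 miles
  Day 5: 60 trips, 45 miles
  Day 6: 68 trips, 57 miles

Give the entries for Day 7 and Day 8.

For the trips, alternating steps +8, +2, +8, +2, …: 40, 48, 50, 58, 60, 68 → 70 → 78.
For the miles, differences are 4, 6, 8, … (increasing by 2 each time): 17, 21, 27, 35, 45, 57 → 71 → 87.
Putting the parts together: 70 trips, 71 miles and then 78 trips, 87 miles.

70 trips, 71 miles; 78 trips, 87 miles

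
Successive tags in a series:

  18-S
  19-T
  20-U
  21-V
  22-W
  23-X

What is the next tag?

24-Y

First component: 18, 19, 20, 21, 22, 23 → 24 (+1 each step).
Letter: S, T, U, V, W, X → Y (letters move forward 1 place in the alphabet).
So the next tag is 24-Y.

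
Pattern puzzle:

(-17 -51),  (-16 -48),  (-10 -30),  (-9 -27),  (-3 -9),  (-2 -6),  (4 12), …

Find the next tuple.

(5 15)

First part goes -17, -16, -10, -9, -3, -2, 4 → 5 (alternating steps +1, +6, +1, +6, …).
Second part: -51, -48, -30, -27, -9, -6, 12 → 15 (always 3 × the first part).
Combining the parts gives (5 15).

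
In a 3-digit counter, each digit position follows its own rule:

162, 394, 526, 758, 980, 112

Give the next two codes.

344 then 576

First digit: +2 each step, mod 10, so 1, 3, 5, 7, 9, 1 → 3 → 5.
Second digit — +3 each step, mod 10: 6, 9, 2, 5, 8, 1 → 4 → 7.
Third digit goes 2, 4, 6, 8, 0, 2 → 4 → 6 (+2 each step, mod 10).
So the next two codes are 344 and 576.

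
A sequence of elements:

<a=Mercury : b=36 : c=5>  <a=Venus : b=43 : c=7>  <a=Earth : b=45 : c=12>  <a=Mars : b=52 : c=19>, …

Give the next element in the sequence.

<a=Jupiter : b=54 : c=31>

A — runs through the planets Mercury→Neptune: Mercury, Venus, Earth, Mars → Jupiter.
B goes 36, 43, 45, 52 → 54 (alternating steps +7, +2, +7, +2, …).
C: 5, 7, 12, 19 → 31 (each term is the sum of the two before it).
Combining the parts gives <a=Jupiter : b=54 : c=31>.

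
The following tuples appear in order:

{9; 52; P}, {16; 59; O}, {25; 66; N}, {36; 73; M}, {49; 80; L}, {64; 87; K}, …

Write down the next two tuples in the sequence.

For the first slot, perfect squares: 3², 4², 5², …: 9, 16, 25, 36, 49, 64 → 81 → 100.
Second slot: +7 each step, so 52, 59, 66, 73, 80, 87 → 94 → 101.
Letter — letters move back 1 place in the alphabet: P, O, N, M, L, K → J → I.
So the next two tuples are {81; 94; J} and {100; 101; I}.

{81; 94; J}, {100; 101; I}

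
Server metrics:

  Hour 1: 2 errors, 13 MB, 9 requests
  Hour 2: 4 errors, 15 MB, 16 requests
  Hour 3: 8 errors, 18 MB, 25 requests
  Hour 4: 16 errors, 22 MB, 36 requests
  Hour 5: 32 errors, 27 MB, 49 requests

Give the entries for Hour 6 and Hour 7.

64 errors, 33 MB, 64 requests; 128 errors, 40 MB, 81 requests

Errors goes 2, 4, 8, 16, 32 → 64 → 128 (×2 each step).
MB: differences are 2, 3, 4, … (increasing by 1 each time), so 13, 15, 18, 22, 27 → 33 → 40.
Requests: perfect squares: 3², 4², 5², …, so 9, 16, 25, 36, 49 → 64 → 81.
So the next two rows are 64 errors, 33 MB, 64 requests and 128 errors, 40 MB, 81 requests.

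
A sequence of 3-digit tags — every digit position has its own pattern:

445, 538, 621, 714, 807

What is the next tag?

990

First digit: 4, 5, 6, 7, 8 → 9 (+1 each step, mod 10).
Second digit: −1 each step, mod 10; 4, 3, 2, 1, 0 → 9.
Third digit goes 5, 8, 1, 4, 7 → 0 (+3 each step, mod 10).
Putting it together: 990.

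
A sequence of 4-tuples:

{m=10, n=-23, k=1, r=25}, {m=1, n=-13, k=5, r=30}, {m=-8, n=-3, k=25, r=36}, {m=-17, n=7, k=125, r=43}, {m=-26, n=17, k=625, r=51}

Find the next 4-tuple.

M goes 10, 1, -8, -17, -26 → -35 (−9 each step).
N goes -23, -13, -3, 7, 17 → 27 (+10 each step).
K goes 1, 5, 25, 125, 625 → 3125 (×5 each step).
R — differences are 5, 6, 7, … (increasing by 1 each time): 25, 30, 36, 43, 51 → 60.
So the next 4-tuple is {m=-35, n=27, k=3125, r=60}.

{m=-35, n=27, k=3125, r=60}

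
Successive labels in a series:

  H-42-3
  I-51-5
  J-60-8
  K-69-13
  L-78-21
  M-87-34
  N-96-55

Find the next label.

O-105-89

Letter — letters move forward 1 place in the alphabet: H, I, J, K, L, M, N → O.
Second component: +9 each step, so 42, 51, 60, 69, 78, 87, 96 → 105.
Third component: each term is the sum of the two before it, so 3, 5, 8, 13, 21, 34, 55 → 89.
Combining the parts gives O-105-89.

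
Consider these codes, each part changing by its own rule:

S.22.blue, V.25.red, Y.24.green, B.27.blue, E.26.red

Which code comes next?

Letter: letters move forward 3 places in the alphabet, wrapping Z→A; S, V, Y, B, E → H.
Second component goes 22, 25, 24, 27, 26 → 29 (alternating steps +3, −1, +3, −1, …).
For the colour, repeats blue → red → green: blue, red, green, blue, red → green.
Putting it together: H.29.green.

H.29.green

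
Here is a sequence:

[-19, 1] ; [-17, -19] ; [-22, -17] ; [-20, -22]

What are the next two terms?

[-25, -20], [-23, -25]

First part — alternating steps +2, −5, +2, −5, …: -19, -17, -22, -20 → -25 → -23.
Second part: 1, -19, -17, -22 → -20 → -25 (always the previous value of the first part).
Putting the parts together: [-25, -20] and then [-23, -25].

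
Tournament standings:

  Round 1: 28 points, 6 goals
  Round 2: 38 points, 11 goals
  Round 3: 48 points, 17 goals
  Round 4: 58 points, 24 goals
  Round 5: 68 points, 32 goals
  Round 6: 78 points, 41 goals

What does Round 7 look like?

Points goes 28, 38, 48, 58, 68, 78 → 88 (+10 each step).
Goals: differences are 5, 6, 7, … (increasing by 1 each time); 6, 11, 17, 24, 32, 41 → 51.
Combining the parts gives 88 points, 51 goals.

88 points, 51 goals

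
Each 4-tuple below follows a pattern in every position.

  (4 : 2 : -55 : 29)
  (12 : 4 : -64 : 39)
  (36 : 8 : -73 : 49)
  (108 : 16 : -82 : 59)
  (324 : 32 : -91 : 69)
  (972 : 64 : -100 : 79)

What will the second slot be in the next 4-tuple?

Second slot goes 2, 4, 8, 16, 32, 64 → 128 (×2 each step).

128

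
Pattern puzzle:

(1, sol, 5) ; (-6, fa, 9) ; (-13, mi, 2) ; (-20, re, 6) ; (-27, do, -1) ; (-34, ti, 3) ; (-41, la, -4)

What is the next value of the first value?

-48

First value — −7 each step: 1, -6, -13, -20, -27, -34, -41 → -48.
Note: runs backward through the solfège scale do→ti; sol, fa, mi, re, do, ti, la → sol.
Third value: alternating steps +4, −7, +4, −7, …, so 5, 9, 2, 6, -1, 3, -4 → 0.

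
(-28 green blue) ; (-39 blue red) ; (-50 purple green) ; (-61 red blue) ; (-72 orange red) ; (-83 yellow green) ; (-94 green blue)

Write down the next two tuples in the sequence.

(-105 blue red), (-116 purple green)

First coordinate: −11 each step, so -28, -39, -50, -61, -72, -83, -94 → -105 → -116.
First colour: green, blue, purple, red, orange, yellow, green → blue → purple (repeats green → blue → purple → red → orange → yellow).
Second colour: blue, red, green, blue, red, green, blue → red → green (repeats blue → red → green).
Putting the parts together: (-105 blue red) and then (-116 purple green).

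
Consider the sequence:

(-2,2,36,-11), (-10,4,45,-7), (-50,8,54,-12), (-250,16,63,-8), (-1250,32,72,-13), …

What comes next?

(-6250,64,81,-9)

First coordinate — ×5 each step: -2, -10, -50, -250, -1250 → -6250.
Second coordinate — ×2 each step: 2, 4, 8, 16, 32 → 64.
Third coordinate: 36, 45, 54, 63, 72 → 81 (+9 each step).
Fourth coordinate goes -11, -7, -12, -8, -13 → -9 (alternating steps +4, −5, +4, −5, …).
Combining the parts gives (-6250,64,81,-9).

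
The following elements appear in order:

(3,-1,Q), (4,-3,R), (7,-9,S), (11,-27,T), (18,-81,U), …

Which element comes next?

(29,-243,V)

First slot — each term is the sum of the two before it: 3, 4, 7, 11, 18 → 29.
Second slot: -1, -3, -9, -27, -81 → -243 (×3 each step).
For the letter, letters move forward 1 place in the alphabet: Q, R, S, T, U → V.
Combining the parts gives (29,-243,V).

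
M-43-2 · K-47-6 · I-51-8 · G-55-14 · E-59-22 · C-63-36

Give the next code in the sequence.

Letter: letters move back 2 places in the alphabet; M, K, I, G, E, C → A.
Second component: +4 each step, so 43, 47, 51, 55, 59, 63 → 67.
Third component goes 2, 6, 8, 14, 22, 36 → 58 (each term is the sum of the two before it).
So the next code is A-67-58.

A-67-58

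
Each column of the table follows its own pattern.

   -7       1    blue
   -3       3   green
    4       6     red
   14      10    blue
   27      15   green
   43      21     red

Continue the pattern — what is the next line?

First component: differences are 4, 7, 10, … (increasing by 3 each time), so -7, -3, 4, 14, 27, 43 → 62.
Second component: differences are 2, 3, 4, … (increasing by 1 each time), so 1, 3, 6, 10, 15, 21 → 28.
Colour — repeats blue → green → red: blue, green, red, blue, green, red → blue.
Putting it together: 62  28  blue.

62  28  blue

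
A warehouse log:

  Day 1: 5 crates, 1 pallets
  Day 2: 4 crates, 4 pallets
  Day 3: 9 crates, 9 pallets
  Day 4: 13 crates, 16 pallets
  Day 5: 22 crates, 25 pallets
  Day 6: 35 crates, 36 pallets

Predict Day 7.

57 crates, 49 pallets

For the crates, each term is the sum of the two before it: 5, 4, 9, 13, 22, 35 → 57.
Pallets — perfect squares: 1², 2², 3², …: 1, 4, 9, 16, 25, 36 → 49.
So the next row is 57 crates, 49 pallets.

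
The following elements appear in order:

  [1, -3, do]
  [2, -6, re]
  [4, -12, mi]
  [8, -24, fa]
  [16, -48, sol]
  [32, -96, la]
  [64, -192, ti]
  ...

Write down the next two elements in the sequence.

First component: ×2 each step; 1, 2, 4, 8, 16, 32, 64 → 128 → 256.
Second component: ×2 each step; -3, -6, -12, -24, -48, -96, -192 → -384 → -768.
Note goes do, re, mi, fa, sol, la, ti → do → re (runs through the solfège scale do→ti).
So the next two elements are [128, -384, do] and [256, -768, re].

[128, -384, do], [256, -768, re]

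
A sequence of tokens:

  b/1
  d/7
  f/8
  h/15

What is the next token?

j/23

For the letter, letters move forward 2 places in the alphabet: b, d, f, h → j.
Second component: each term is the sum of the two before it; 1, 7, 8, 15 → 23.
So the next token is j/23.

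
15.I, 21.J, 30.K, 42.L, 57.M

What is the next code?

First component: 15, 21, 30, 42, 57 → 75 (differences are 6, 9, 12, … (increasing by 3 each time)).
Letter — letters move forward 1 place in the alphabet: I, J, K, L, M → N.
Combining the parts gives 75.N.

75.N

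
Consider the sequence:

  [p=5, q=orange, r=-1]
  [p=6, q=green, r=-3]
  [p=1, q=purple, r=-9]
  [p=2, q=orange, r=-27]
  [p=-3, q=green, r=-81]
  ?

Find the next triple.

For the p, alternating steps +1, −5, +1, −5, …: 5, 6, 1, 2, -3 → -2.
For the q, repeats orange → green → purple: orange, green, purple, orange, green → purple.
For the r, ×3 each step: -1, -3, -9, -27, -81 → -243.
Combining the parts gives [p=-2, q=purple, r=-243].

[p=-2, q=purple, r=-243]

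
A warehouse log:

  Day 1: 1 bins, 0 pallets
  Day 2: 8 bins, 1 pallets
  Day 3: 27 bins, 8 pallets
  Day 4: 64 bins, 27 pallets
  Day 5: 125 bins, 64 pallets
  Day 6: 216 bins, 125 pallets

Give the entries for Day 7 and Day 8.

Bins: perfect cubes: 1³, 2³, 3³, …, so 1, 8, 27, 64, 125, 216 → 343 → 512.
Pallets — always the previous value of the bins: 0, 1, 8, 27, 64, 125 → 216 → 343.
Putting the parts together: 343 bins, 216 pallets and then 512 bins, 343 pallets.

343 bins, 216 pallets; 512 bins, 343 pallets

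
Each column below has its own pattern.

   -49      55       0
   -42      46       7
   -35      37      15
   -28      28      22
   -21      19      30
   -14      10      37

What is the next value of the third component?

45

Third component: alternating steps +7, +8, +7, +8, …; 0, 7, 15, 22, 30, 37 → 45.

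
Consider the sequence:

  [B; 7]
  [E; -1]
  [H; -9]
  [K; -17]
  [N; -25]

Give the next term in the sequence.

For the letter, letters move forward 3 places in the alphabet: B, E, H, K, N → Q.
Second value goes 7, -1, -9, -17, -25 → -33 (−8 each step).
Combining the parts gives [Q; -33].

[Q; -33]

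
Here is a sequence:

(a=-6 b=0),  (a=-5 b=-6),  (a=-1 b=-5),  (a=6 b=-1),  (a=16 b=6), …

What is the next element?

A — differences are 1, 4, 7, … (increasing by 3 each time): -6, -5, -1, 6, 16 → 29.
For the b, always the previous value of the a: 0, -6, -5, -1, 6 → 16.
Combining the parts gives (a=29 b=16).

(a=29 b=16)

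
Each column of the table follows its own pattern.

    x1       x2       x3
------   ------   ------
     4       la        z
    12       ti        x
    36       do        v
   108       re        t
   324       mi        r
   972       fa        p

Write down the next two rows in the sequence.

Column x1: ×3 each step; 4, 12, 36, 108, 324, 972 → 2916 → 8748.
Column x2: runs through the solfège scale do→ti, so la, ti, do, re, mi, fa → sol → la.
Column x3 — letters move back 2 places in the alphabet: z, x, v, t, r, p → n → l.
Putting the parts together: 2916  sol  n and then 8748  la  l.

2916  sol  n; 8748  la  l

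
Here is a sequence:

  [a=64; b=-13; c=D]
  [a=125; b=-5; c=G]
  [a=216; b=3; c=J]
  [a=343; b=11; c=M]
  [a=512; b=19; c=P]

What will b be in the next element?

For the b, +8 each step: -13, -5, 3, 11, 19 → 27.

27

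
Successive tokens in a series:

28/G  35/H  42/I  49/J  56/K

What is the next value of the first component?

First component: +7 each step; 28, 35, 42, 49, 56 → 63.

63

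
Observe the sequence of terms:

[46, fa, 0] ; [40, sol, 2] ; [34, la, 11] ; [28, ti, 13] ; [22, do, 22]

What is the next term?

[16, re, 24]

First value: −6 each step, so 46, 40, 34, 28, 22 → 16.
For the note, runs through the solfège scale do→ti: fa, sol, la, ti, do → re.
For the third value, alternating steps +2, +9, +2, +9, …: 0, 2, 11, 13, 22 → 24.
Putting it together: [16, re, 24].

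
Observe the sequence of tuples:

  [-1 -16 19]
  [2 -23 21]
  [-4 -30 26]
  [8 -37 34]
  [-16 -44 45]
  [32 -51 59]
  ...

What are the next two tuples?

First coordinate — ×(-2) each step: -1, 2, -4, 8, -16, 32 → -64 → 128.
Second coordinate: −7 each step, so -16, -23, -30, -37, -44, -51 → -58 → -65.
Third coordinate — differences are 2, 5, 8, … (increasing by 3 each time): 19, 21, 26, 34, 45, 59 → 76 → 96.
Putting the parts together: [-64 -58 76] and then [128 -65 96].

[-64 -58 76], [128 -65 96]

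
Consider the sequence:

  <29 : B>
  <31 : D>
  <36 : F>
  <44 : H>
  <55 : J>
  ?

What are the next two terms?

First entry — differences are 2, 5, 8, … (increasing by 3 each time): 29, 31, 36, 44, 55 → 69 → 86.
Letter: B, D, F, H, J → L → N (letters move forward 2 places in the alphabet).
Putting the parts together: <69 : L> and then <86 : N>.

<69 : L>, <86 : N>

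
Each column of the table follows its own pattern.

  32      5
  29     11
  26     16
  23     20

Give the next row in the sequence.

First component: −3 each step; 32, 29, 26, 23 → 20.
Second component: differences are 6, 5, 4, … (decreasing by 1 each time), so 5, 11, 16, 20 → 23.
So the next row is 20  23.

20  23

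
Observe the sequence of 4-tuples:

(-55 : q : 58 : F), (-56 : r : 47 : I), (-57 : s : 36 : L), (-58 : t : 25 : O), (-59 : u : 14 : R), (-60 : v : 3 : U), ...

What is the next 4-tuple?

First part — −1 each step: -55, -56, -57, -58, -59, -60 → -61.
For the first letter, letters move forward 1 place in the alphabet: q, r, s, t, u, v → w.
Third part: −11 each step, so 58, 47, 36, 25, 14, 3 → -8.
Second letter — letters move forward 3 places in the alphabet: F, I, L, O, R, U → X.
Putting it together: (-61 : w : -8 : X).

(-61 : w : -8 : X)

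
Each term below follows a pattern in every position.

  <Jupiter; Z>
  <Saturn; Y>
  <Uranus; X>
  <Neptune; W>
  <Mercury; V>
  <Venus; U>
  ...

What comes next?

<Earth; T>

For the planet, runs through the planets Mercury→Neptune: Jupiter, Saturn, Uranus, Neptune, Mercury, Venus → Earth.
Letter: letters move back 1 place in the alphabet, so Z, Y, X, W, V, U → T.
So the next term is <Earth; T>.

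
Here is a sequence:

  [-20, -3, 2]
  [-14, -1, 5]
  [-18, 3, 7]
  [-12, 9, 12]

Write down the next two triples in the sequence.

First component: -20, -14, -18, -12 → -16 → -10 (alternating steps +6, −4, +6, −4, …).
Second component: differences are 2, 4, 6, … (increasing by 2 each time); -3, -1, 3, 9 → 17 → 27.
Third component — each term is the sum of the two before it: 2, 5, 7, 12 → 19 → 31.
So the next two triples are [-16, 17, 19] and [-10, 27, 31].

[-16, 17, 19], [-10, 27, 31]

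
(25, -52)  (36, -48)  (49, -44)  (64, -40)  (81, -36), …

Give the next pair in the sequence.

(100, -32)

First entry: perfect squares: 5², 6², 7², …, so 25, 36, 49, 64, 81 → 100.
Second entry: +4 each step; -52, -48, -44, -40, -36 → -32.
So the next pair is (100, -32).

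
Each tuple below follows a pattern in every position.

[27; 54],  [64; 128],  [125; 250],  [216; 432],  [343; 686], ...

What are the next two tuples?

First component goes 27, 64, 125, 216, 343 → 512 → 729 (perfect cubes: 3³, 4³, 5³, …).
Second component: always 2 × the first component, so 54, 128, 250, 432, 686 → 1024 → 1458.
So the next two tuples are [512; 1024] and [729; 1458].

[512; 1024], [729; 1458]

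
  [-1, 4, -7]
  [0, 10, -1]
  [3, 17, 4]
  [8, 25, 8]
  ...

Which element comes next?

For the first slot, differences are 1, 3, 5, … (increasing by 2 each time): -1, 0, 3, 8 → 15.
Second slot: differences are 6, 7, 8, … (increasing by 1 each time), so 4, 10, 17, 25 → 34.
Third slot: differences are 6, 5, 4, … (decreasing by 1 each time); -7, -1, 4, 8 → 11.
Combining the parts gives [15, 34, 11].

[15, 34, 11]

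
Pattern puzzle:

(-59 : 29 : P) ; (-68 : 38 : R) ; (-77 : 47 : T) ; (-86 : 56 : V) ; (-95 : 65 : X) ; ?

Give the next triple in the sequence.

(-104 : 74 : Z)

First coordinate goes -59, -68, -77, -86, -95 → -104 (−9 each step).
Second coordinate: together with the first coordinate always sums to -30; 29, 38, 47, 56, 65 → 74.
Letter goes P, R, T, V, X → Z (letters move forward 2 places in the alphabet).
Putting it together: (-104 : 74 : Z).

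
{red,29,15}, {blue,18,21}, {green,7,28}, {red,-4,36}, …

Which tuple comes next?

{blue,-15,45}

Colour: repeats red → blue → green, so red, blue, green, red → blue.
Second coordinate goes 29, 18, 7, -4 → -15 (−11 each step).
Third coordinate: 15, 21, 28, 36 → 45 (differences are 6, 7, 8, … (increasing by 1 each time)).
So the next tuple is {blue,-15,45}.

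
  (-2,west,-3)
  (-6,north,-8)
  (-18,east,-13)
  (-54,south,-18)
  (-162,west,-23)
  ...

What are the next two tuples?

First value: -2, -6, -18, -54, -162 → -486 → -1458 (×3 each step).
Direction: west, north, east, south, west → north → east (repeats west → north → east → south).
Third value: -3, -8, -13, -18, -23 → -28 → -33 (−5 each step).
Putting the parts together: (-486,north,-28) and then (-1458,east,-33).

(-486,north,-28), (-1458,east,-33)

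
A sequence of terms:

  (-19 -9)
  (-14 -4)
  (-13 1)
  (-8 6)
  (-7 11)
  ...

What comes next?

(-2 16)

First part: alternating steps +5, +1, +5, +1, …, so -19, -14, -13, -8, -7 → -2.
Second part — +5 each step: -9, -4, 1, 6, 11 → 16.
So the next term is (-2 16).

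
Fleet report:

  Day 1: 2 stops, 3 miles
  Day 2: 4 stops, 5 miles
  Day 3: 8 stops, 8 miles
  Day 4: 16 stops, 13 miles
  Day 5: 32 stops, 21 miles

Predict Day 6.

64 stops, 34 miles

Stops goes 2, 4, 8, 16, 32 → 64 (×2 each step).
Miles — each term is the sum of the two before it: 3, 5, 8, 13, 21 → 34.
Combining the parts gives 64 stops, 34 miles.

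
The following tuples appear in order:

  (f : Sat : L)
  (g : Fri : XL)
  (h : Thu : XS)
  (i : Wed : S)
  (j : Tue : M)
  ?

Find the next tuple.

(k : Mon : L)

Letter goes f, g, h, i, j → k (letters move forward 1 place in the alphabet).
Day: runs backward through the weekdays Mon→Sun; Sat, Fri, Thu, Wed, Tue → Mon.
Size goes L, XL, XS, S, M → L (runs through clothing sizes XS→XL).
So the next tuple is (k : Mon : L).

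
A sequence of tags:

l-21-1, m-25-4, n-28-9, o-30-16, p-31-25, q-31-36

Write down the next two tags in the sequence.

r-30-49 then s-28-64

Letter: l, m, n, o, p, q → r → s (letters move forward 1 place in the alphabet).
Second component — differences are 4, 3, 2, … (decreasing by 1 each time): 21, 25, 28, 30, 31, 31 → 30 → 28.
Third component: 1, 4, 9, 16, 25, 36 → 49 → 64 (perfect squares: 1², 2², 3², …).
So the next two tags are r-30-49 and s-28-64.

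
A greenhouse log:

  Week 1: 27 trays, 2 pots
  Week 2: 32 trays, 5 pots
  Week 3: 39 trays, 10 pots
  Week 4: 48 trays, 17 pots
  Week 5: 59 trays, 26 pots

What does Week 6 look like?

Trays: 27, 32, 39, 48, 59 → 72 (differences are 5, 7, 9, … (increasing by 2 each time)).
Pots — differences are 3, 5, 7, … (increasing by 2 each time): 2, 5, 10, 17, 26 → 37.
So the next row is 72 trays, 37 pots.

72 trays, 37 pots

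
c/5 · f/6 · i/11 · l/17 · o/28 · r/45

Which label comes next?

Letter goes c, f, i, l, o, r → u (letters move forward 3 places in the alphabet).
Second component: each term is the sum of the two before it, so 5, 6, 11, 17, 28, 45 → 73.
Combining the parts gives u/73.

u/73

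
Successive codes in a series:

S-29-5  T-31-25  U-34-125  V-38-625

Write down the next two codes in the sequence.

W-43-3125 then X-49-15625

For the letter, letters move forward 1 place in the alphabet: S, T, U, V → W → X.
Second component — differences are 2, 3, 4, … (increasing by 1 each time): 29, 31, 34, 38 → 43 → 49.
Third component: ×5 each step; 5, 25, 125, 625 → 3125 → 15625.
Putting the parts together: W-43-3125 and then X-49-15625.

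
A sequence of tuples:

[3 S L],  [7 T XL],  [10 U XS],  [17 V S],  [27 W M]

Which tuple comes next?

First value — each term is the sum of the two before it: 3, 7, 10, 17, 27 → 44.
Letter: S, T, U, V, W → X (letters move forward 1 place in the alphabet).
Size: L, XL, XS, S, M → L (runs through clothing sizes XS→XL).
So the next tuple is [44 X L].

[44 X L]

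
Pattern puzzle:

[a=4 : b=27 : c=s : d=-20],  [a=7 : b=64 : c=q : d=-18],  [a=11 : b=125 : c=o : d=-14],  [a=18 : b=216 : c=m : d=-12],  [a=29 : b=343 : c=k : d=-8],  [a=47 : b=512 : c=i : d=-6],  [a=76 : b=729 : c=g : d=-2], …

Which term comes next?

For the a, each term is the sum of the two before it: 4, 7, 11, 18, 29, 47, 76 → 123.
B goes 27, 64, 125, 216, 343, 512, 729 → 1000 (perfect cubes: 3³, 4³, 5³, …).
For the c, letters move back 2 places in the alphabet: s, q, o, m, k, i, g → e.
D goes -20, -18, -14, -12, -8, -6, -2 → 0 (alternating steps +2, +4, +2, +4, …).
Putting it together: [a=123 : b=1000 : c=e : d=0].

[a=123 : b=1000 : c=e : d=0]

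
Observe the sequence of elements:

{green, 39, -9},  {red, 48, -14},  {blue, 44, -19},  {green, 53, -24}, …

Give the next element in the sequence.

{red, 49, -29}

Colour: repeats green → red → blue, so green, red, blue, green → red.
Second slot — alternating steps +9, −4, +9, −4, …: 39, 48, 44, 53 → 49.
Third slot: -9, -14, -19, -24 → -29 (−5 each step).
Putting it together: {red, 49, -29}.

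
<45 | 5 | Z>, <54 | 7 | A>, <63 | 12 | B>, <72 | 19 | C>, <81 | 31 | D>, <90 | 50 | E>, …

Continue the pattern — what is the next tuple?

First value: 45, 54, 63, 72, 81, 90 → 99 (+9 each step).
Second value: each term is the sum of the two before it, so 5, 7, 12, 19, 31, 50 → 81.
Letter: Z, A, B, C, D, E → F (letters move forward 1 place in the alphabet, wrapping Z→A).
So the next tuple is <99 | 81 | F>.

<99 | 81 | F>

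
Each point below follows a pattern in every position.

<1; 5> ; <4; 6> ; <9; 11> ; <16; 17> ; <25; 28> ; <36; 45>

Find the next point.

<49; 73>

First coordinate: perfect squares: 1², 2², 3², …, so 1, 4, 9, 16, 25, 36 → 49.
Second coordinate: each term is the sum of the two before it, so 5, 6, 11, 17, 28, 45 → 73.
So the next point is <49; 73>.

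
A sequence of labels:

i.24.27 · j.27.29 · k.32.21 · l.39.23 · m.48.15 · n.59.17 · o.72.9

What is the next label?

p.87.11

Letter goes i, j, k, l, m, n, o → p (letters move forward 1 place in the alphabet).
Second component: 24, 27, 32, 39, 48, 59, 72 → 87 (differences are 3, 5, 7, … (increasing by 2 each time)).
Third component goes 27, 29, 21, 23, 15, 17, 9 → 11 (alternating steps +2, −8, +2, −8, …).
Combining the parts gives p.87.11.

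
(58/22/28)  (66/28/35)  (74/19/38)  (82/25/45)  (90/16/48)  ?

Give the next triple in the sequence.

First coordinate: 58, 66, 74, 82, 90 → 98 (+8 each step).
Second coordinate: alternating steps +6, −9, +6, −9, …; 22, 28, 19, 25, 16 → 22.
Third coordinate — alternating steps +7, +3, +7, +3, …: 28, 35, 38, 45, 48 → 55.
Combining the parts gives (98/22/55).

(98/22/55)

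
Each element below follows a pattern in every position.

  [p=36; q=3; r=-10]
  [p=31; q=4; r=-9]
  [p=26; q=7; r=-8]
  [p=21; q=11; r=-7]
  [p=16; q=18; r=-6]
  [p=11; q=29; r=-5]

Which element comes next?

P — −5 each step: 36, 31, 26, 21, 16, 11 → 6.
Q: each term is the sum of the two before it; 3, 4, 7, 11, 18, 29 → 47.
R: -10, -9, -8, -7, -6, -5 → -4 (+1 each step).
Putting it together: [p=6; q=47; r=-4].

[p=6; q=47; r=-4]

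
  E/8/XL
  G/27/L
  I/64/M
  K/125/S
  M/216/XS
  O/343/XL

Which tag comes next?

Q/512/L

Letter: letters move forward 2 places in the alphabet, so E, G, I, K, M, O → Q.
Second component: 8, 27, 64, 125, 216, 343 → 512 (perfect cubes: 2³, 3³, 4³, …).
Size goes XL, L, M, S, XS, XL → L (repeats XL → L → M → S → XS).
Combining the parts gives Q/512/L.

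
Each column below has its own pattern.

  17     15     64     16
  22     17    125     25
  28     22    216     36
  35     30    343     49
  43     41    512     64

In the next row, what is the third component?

729

For the third component, perfect cubes: 4³, 5³, 6³, …: 64, 125, 216, 343, 512 → 729.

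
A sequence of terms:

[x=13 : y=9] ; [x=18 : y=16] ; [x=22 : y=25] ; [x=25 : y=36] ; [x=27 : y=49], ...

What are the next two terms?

X — differences are 5, 4, 3, … (decreasing by 1 each time): 13, 18, 22, 25, 27 → 28 → 28.
Y: perfect squares: 3², 4², 5², …, so 9, 16, 25, 36, 49 → 64 → 81.
So the next two terms are [x=28 : y=64] and [x=28 : y=81].

[x=28 : y=64], [x=28 : y=81]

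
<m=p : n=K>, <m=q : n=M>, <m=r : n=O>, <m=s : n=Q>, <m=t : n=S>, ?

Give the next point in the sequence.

<m=u : n=U>

M goes p, q, r, s, t → u (letters move forward 1 place in the alphabet).
N: letters move forward 2 places in the alphabet, so K, M, O, Q, S → U.
Putting it together: <m=u : n=U>.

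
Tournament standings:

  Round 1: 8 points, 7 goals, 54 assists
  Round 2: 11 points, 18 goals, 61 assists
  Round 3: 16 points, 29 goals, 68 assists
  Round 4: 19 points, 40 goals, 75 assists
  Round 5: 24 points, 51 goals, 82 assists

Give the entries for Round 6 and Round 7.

27 points, 62 goals, 89 assists; 32 points, 73 goals, 96 assists

Points: 8, 11, 16, 19, 24 → 27 → 32 (alternating steps +3, +5, +3, +5, …).
Goals — +11 each step: 7, 18, 29, 40, 51 → 62 → 73.
Assists: 54, 61, 68, 75, 82 → 89 → 96 (+7 each step).
So the next two rows are 27 points, 62 goals, 89 assists and 32 points, 73 goals, 96 assists.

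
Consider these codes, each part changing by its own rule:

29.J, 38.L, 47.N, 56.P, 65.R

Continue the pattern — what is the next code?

First component goes 29, 38, 47, 56, 65 → 74 (+9 each step).
For the letter, letters move forward 2 places in the alphabet: J, L, N, P, R → T.
Putting it together: 74.T.

74.T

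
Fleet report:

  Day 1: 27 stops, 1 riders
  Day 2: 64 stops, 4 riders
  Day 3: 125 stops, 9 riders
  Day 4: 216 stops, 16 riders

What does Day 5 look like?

343 stops, 25 riders

For the stops, perfect cubes: 3³, 4³, 5³, …: 27, 64, 125, 216 → 343.
Riders goes 1, 4, 9, 16 → 25 (perfect squares: 1², 2², 3², …).
So the next row is 343 stops, 25 riders.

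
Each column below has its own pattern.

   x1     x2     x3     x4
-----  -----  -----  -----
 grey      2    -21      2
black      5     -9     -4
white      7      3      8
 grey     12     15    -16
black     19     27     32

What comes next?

white  31  39  -64

Column x1 — repeats grey → black → white: grey, black, white, grey, black → white.
For the column x2, each term is the sum of the two before it: 2, 5, 7, 12, 19 → 31.
Column x3 — +12 each step: -21, -9, 3, 15, 27 → 39.
Column x4: ×(-2) each step, so 2, -4, 8, -16, 32 → -64.
Combining the parts gives white  31  39  -64.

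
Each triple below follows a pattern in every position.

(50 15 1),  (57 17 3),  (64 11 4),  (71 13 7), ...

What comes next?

First component goes 50, 57, 64, 71 → 78 (+7 each step).
Second component — alternating steps +2, −6, +2, −6, …: 15, 17, 11, 13 → 7.
Third component: each term is the sum of the two before it, so 1, 3, 4, 7 → 11.
Putting it together: (78 7 11).

(78 7 11)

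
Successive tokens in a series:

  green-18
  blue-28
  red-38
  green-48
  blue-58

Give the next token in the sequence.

Colour: repeats green → blue → red; green, blue, red, green, blue → red.
Second component: +10 each step; 18, 28, 38, 48, 58 → 68.
Combining the parts gives red-68.

red-68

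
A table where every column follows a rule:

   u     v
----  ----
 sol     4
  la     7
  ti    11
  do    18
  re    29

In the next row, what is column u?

mi

For the column u, runs through the solfège scale do→ti: sol, la, ti, do, re → mi.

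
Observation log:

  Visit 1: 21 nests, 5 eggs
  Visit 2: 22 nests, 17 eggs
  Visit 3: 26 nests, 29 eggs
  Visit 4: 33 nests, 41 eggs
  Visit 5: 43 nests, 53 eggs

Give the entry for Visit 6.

56 nests, 65 eggs

For the nests, differences are 1, 4, 7, … (increasing by 3 each time): 21, 22, 26, 33, 43 → 56.
Eggs: 5, 17, 29, 41, 53 → 65 (+12 each step).
So the next record is 56 nests, 65 eggs.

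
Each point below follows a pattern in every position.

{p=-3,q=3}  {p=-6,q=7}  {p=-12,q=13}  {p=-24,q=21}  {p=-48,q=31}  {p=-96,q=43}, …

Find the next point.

{p=-192,q=57}

P goes -3, -6, -12, -24, -48, -96 → -192 (×2 each step).
For the q, differences are 4, 6, 8, … (increasing by 2 each time): 3, 7, 13, 21, 31, 43 → 57.
So the next point is {p=-192,q=57}.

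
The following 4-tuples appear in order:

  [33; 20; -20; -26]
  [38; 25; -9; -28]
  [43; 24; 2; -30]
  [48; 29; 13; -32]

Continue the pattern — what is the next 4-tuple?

[53; 28; 24; -34]

First slot — +5 each step: 33, 38, 43, 48 → 53.
Second slot — alternating steps +5, −1, +5, −1, …: 20, 25, 24, 29 → 28.
Third slot: +11 each step, so -20, -9, 2, 13 → 24.
For the fourth slot, −2 each step: -26, -28, -30, -32 → -34.
So the next 4-tuple is [53; 28; 24; -34].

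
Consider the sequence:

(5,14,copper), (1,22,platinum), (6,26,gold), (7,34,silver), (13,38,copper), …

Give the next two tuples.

(20,46,platinum), (33,50,gold)

First entry: each term is the sum of the two before it; 5, 1, 6, 7, 13 → 20 → 33.
For the second entry, alternating steps +8, +4, +8, +4, …: 14, 22, 26, 34, 38 → 46 → 50.
For the metal, repeats copper → platinum → gold → silver: copper, platinum, gold, silver, copper → platinum → gold.
So the next two tuples are (20,46,platinum) and (33,50,gold).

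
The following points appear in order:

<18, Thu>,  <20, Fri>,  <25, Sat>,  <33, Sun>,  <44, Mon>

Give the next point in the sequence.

<58, Tue>

First coordinate: differences are 2, 5, 8, … (increasing by 3 each time), so 18, 20, 25, 33, 44 → 58.
Day goes Thu, Fri, Sat, Sun, Mon → Tue (runs through the weekdays Mon→Sun).
Putting it together: <58, Tue>.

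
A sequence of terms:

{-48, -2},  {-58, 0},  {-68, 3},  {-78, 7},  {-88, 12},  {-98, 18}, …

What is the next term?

First coordinate: −10 each step, so -48, -58, -68, -78, -88, -98 → -108.
For the second coordinate, differences are 2, 3, 4, … (increasing by 1 each time): -2, 0, 3, 7, 12, 18 → 25.
So the next term is {-108, 25}.

{-108, 25}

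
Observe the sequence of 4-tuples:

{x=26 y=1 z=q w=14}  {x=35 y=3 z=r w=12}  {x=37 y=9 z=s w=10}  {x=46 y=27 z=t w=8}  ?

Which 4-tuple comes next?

{x=48 y=81 z=u w=6}

X: alternating steps +9, +2, +9, +2, …, so 26, 35, 37, 46 → 48.
Y: 1, 3, 9, 27 → 81 (×3 each step).
Z: letters move forward 1 place in the alphabet; q, r, s, t → u.
W: 14, 12, 10, 8 → 6 (−2 each step).
So the next 4-tuple is {x=48 y=81 z=u w=6}.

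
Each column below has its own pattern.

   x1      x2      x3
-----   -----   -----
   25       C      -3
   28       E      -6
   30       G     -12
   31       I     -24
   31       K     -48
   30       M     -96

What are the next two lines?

28  O  -192; 25  Q  -384

Column x1: differences are 3, 2, 1, … (decreasing by 1 each time), so 25, 28, 30, 31, 31, 30 → 28 → 25.
Column x2: C, E, G, I, K, M → O → Q (letters move forward 2 places in the alphabet).
For the column x3, ×2 each step: -3, -6, -12, -24, -48, -96 → -192 → -384.
Putting the parts together: 28  O  -192 and then 25  Q  -384.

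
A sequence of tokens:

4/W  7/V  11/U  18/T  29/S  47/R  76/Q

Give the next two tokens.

For the first component, each term is the sum of the two before it: 4, 7, 11, 18, 29, 47, 76 → 123 → 199.
For the letter, letters move back 1 place in the alphabet: W, V, U, T, S, R, Q → P → O.
So the next two tokens are 123/P and 199/O.

123/P, 199/O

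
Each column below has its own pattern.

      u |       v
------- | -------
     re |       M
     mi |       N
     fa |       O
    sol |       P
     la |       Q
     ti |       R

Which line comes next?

Column u — runs through the solfège scale do→ti: re, mi, fa, sol, la, ti → do.
Column v: letters move forward 1 place in the alphabet, so M, N, O, P, Q, R → S.
So the next line is do  S.

do  S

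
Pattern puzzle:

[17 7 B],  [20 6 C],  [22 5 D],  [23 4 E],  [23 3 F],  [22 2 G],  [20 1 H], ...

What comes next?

First coordinate — differences are 3, 2, 1, … (decreasing by 1 each time): 17, 20, 22, 23, 23, 22, 20 → 17.
Second coordinate: −1 each step; 7, 6, 5, 4, 3, 2, 1 → 0.
Letter: B, C, D, E, F, G, H → I (letters move forward 1 place in the alphabet).
Putting it together: [17 0 I].

[17 0 I]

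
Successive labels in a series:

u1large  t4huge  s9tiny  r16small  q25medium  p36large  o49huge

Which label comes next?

Letter goes u, t, s, r, q, p, o → n (letters move back 1 place in the alphabet).
Second component — perfect squares: 1², 2², 3², …: 1, 4, 9, 16, 25, 36, 49 → 64.
Size — repeats large → huge → tiny → small → medium: large, huge, tiny, small, medium, large, huge → tiny.
Combining the parts gives n64tiny.

n64tiny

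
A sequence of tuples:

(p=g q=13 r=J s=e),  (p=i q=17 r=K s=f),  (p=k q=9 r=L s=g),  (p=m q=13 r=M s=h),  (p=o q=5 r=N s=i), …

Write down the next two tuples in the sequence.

P: letters move forward 2 places in the alphabet; g, i, k, m, o → q → s.
Q: alternating steps +4, −8, +4, −8, …, so 13, 17, 9, 13, 5 → 9 → 1.
R: letters move forward 1 place in the alphabet, so J, K, L, M, N → O → P.
For the s, letters move forward 1 place in the alphabet: e, f, g, h, i → j → k.
Putting the parts together: (p=q q=9 r=O s=j) and then (p=s q=1 r=P s=k).

(p=q q=9 r=O s=j), (p=s q=1 r=P s=k)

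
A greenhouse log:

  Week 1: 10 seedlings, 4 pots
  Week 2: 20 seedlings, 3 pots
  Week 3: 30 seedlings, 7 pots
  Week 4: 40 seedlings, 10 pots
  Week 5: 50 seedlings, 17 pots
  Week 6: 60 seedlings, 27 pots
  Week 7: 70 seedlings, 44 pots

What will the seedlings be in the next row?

Seedlings: 10, 20, 30, 40, 50, 60, 70 → 80 (+10 each step).

80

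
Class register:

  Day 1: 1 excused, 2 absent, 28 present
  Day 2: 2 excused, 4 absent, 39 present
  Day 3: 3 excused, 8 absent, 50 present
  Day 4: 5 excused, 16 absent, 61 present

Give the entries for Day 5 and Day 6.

Excused — each term is the sum of the two before it: 1, 2, 3, 5 → 8 → 13.
Absent goes 2, 4, 8, 16 → 32 → 64 (×2 each step).
For the present, +11 each step: 28, 39, 50, 61 → 72 → 83.
So the next two lines are 8 excused, 32 absent, 72 present and 13 excused, 64 absent, 83 present.

8 excused, 32 absent, 72 present; 13 excused, 64 absent, 83 present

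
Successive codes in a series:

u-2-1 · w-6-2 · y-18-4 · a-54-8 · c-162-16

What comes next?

e-486-32

Letter goes u, w, y, a, c → e (letters move forward 2 places in the alphabet, wrapping Z→A).
Second component — ×3 each step: 2, 6, 18, 54, 162 → 486.
For the third component, ×2 each step: 1, 2, 4, 8, 16 → 32.
Combining the parts gives e-486-32.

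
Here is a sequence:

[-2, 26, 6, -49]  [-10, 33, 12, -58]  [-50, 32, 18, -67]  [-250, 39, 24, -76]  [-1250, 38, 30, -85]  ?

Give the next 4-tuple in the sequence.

First component: ×5 each step, so -2, -10, -50, -250, -1250 → -6250.
Second component: alternating steps +7, −1, +7, −1, …; 26, 33, 32, 39, 38 → 45.
For the third component, +6 each step: 6, 12, 18, 24, 30 → 36.
Fourth component: -49, -58, -67, -76, -85 → -94 (−9 each step).
So the next 4-tuple is [-6250, 45, 36, -94].

[-6250, 45, 36, -94]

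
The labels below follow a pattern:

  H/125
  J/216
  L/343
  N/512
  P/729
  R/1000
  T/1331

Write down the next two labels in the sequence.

Letter: letters move forward 2 places in the alphabet, so H, J, L, N, P, R, T → V → X.
Second component: perfect cubes: 5³, 6³, 7³, …; 125, 216, 343, 512, 729, 1000, 1331 → 1728 → 2197.
So the next two labels are V/1728 and X/2197.

V/1728, X/2197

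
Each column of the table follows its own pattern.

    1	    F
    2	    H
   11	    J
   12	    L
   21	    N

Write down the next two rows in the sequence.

First component — alternating steps +1, +9, +1, +9, …: 1, 2, 11, 12, 21 → 22 → 31.
Letter — letters move forward 2 places in the alphabet: F, H, J, L, N → P → R.
Putting the parts together: 22  P and then 31  R.

22  P; 31  R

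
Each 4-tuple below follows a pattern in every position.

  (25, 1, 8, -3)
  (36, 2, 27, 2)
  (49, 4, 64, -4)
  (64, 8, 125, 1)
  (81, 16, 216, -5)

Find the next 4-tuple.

First component: perfect squares: 5², 6², 7², …; 25, 36, 49, 64, 81 → 100.
Second component: ×2 each step, so 1, 2, 4, 8, 16 → 32.
Third component: perfect cubes: 2³, 3³, 4³, …, so 8, 27, 64, 125, 216 → 343.
For the fourth component, alternating steps +5, −6, +5, −6, …: -3, 2, -4, 1, -5 → 0.
Putting it together: (100, 32, 343, 0).

(100, 32, 343, 0)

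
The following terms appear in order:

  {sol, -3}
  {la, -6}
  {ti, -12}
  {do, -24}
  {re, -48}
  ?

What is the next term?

Note — runs through the solfège scale do→ti: sol, la, ti, do, re → mi.
Second slot — ×2 each step: -3, -6, -12, -24, -48 → -96.
Putting it together: {mi, -96}.

{mi, -96}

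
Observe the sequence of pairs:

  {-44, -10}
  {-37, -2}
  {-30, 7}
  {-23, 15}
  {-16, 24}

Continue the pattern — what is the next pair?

First coordinate: +7 each step; -44, -37, -30, -23, -16 → -9.
For the second coordinate, alternating steps +8, +9, +8, +9, …: -10, -2, 7, 15, 24 → 32.
So the next pair is {-9, 32}.

{-9, 32}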